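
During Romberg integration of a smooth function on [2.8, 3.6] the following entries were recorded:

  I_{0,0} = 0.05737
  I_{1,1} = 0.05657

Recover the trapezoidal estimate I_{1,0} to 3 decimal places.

From I_{1,1} = (4·I_{1,0} − I_{0,0})/3, solve for I_{1,0}:
4·I_{1,0} = 3·0.05657 + 0.05737 = 0.22708
I_{1,0} = 0.05677

0.057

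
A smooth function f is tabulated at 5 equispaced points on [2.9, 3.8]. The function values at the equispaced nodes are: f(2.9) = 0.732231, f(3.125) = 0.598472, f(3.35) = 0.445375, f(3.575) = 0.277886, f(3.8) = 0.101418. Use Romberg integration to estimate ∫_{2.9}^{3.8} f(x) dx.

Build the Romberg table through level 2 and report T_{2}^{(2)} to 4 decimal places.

T_{0}^{(0)} (trapezoid, 1 panel, h=0.9000): 0.375142
T_{1}^{(0)} (trapezoid, 2 panels, h=0.4500): 0.387990
T_{2}^{(0)} (trapezoid, 4 panels, h=0.2250): 0.391175
T_{1}^{(1)} = 0.387990 + (0.387990 − 0.375142)/3 = 0.392273
T_{2}^{(1)} = 0.391175 + (0.391175 − 0.387990)/3 = 0.392237
T_{2}^{(2)} = 0.392237 + (0.392237 − 0.392273)/15 = 0.392235

0.3922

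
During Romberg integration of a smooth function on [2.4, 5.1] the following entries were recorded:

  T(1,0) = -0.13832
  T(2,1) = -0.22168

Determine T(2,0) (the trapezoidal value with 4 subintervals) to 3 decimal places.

-0.201

From T(2,1) = (4·T(2,0) − T(1,0))/3, solve for T(2,0):
4·T(2,0) = 3·(-0.22168) + (-0.13832) = -0.80336
T(2,0) = -0.20084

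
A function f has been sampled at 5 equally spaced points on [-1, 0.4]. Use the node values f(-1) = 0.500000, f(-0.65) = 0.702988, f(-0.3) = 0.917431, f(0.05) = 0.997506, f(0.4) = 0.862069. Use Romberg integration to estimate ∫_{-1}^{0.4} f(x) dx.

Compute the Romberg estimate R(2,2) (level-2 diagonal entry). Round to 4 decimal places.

R(0,0) (trapezoid, 1 panel, h=1.4000): 0.953448
R(1,0) (trapezoid, 2 panels, h=0.7000): 1.118926
R(2,0) (trapezoid, 4 panels, h=0.3500): 1.154636
R(1,1) = 1.118926 + (1.118926 − 0.953448)/3 = 1.174085
R(2,1) = 1.154636 + (1.154636 − 1.118926)/3 = 1.166539
R(2,2) = 1.166539 + (1.166539 − 1.174085)/15 = 1.166036

1.1660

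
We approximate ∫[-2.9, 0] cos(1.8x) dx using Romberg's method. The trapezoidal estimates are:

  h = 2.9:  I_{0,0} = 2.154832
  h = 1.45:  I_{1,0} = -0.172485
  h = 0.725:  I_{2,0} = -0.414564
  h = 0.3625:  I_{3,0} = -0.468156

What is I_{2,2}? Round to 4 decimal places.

-0.4651

Richardson extrapolation on the trapezoidal column (denominator 4−1=3):
I_{1,1} = (4·(-0.172485) − 2.154832) / 3 = -0.948257
I_{2,1} = (4·(-0.414564) − (-0.172485)) / 3 = -0.495257
I_{2,2} = -0.495257 + (-0.495257 − (-0.948257))/15 = -0.465057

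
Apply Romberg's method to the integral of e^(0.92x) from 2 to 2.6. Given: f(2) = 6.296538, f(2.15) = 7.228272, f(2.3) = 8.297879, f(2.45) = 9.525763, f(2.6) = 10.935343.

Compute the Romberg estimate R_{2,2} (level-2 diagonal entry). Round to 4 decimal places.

R_{0,0} (trapezoid, 1 panel, h=0.6000): 5.169564
R_{1,0} (trapezoid, 2 panels, h=0.3000): 5.074146
R_{2,0} (trapezoid, 4 panels, h=0.1500): 5.050178
R_{1,1} = 5.074146 + (5.074146 − 5.169564)/3 = 5.042340
R_{2,1} = 5.050178 + (5.050178 − 5.074146)/3 = 5.042189
R_{2,2} = 5.042189 + (5.042189 − 5.042340)/15 = 5.042179

5.0422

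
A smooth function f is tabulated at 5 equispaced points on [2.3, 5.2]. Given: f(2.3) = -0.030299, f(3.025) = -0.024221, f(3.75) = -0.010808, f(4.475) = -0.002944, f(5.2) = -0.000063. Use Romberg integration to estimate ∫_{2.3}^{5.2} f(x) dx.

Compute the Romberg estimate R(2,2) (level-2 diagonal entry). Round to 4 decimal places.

-0.0390

R(0,0) (trapezoid, 1 panel, h=2.9000): -0.044025
R(1,0) (trapezoid, 2 panels, h=1.4500): -0.037684
R(2,0) (trapezoid, 4 panels, h=0.7250): -0.038537
R(1,1) = -0.037684 + (-0.037684 − (-0.044025))/3 = -0.035570
R(2,1) = -0.038537 + (-0.038537 − (-0.037684))/3 = -0.038821
R(2,2) = -0.038821 + (-0.038821 − (-0.035570))/15 = -0.039038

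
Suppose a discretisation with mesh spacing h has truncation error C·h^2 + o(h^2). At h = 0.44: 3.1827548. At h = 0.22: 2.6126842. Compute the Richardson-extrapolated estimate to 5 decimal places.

The leading error scales as h^2; refining by a factor of 2 reduces it by 2^2 = 4.
Extrapolated value = (4·A(h/2) − A(h)) / (4 − 1)
= (4·2.6126842 − 3.1827548) / 3
= 7.2679820 / 3 = 2.4226607

2.42266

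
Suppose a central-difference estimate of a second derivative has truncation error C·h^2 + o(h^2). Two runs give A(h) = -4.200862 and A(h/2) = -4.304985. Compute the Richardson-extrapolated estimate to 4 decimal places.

The leading error scales as h^2; refining by a factor of 2 reduces it by 2^2 = 4.
Extrapolated value = (4·A(h/2) − A(h)) / (4 − 1)
= (4·(-4.304985) − (-4.200862)) / 3
= -13.019078 / 3 = -4.339693

-4.3397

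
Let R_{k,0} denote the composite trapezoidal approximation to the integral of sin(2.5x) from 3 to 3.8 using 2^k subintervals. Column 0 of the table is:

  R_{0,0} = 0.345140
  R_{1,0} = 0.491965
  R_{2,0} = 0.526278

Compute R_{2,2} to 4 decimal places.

0.5375

Richardson extrapolation on the trapezoidal column (denominator 4−1=3):
R_{1,1} = 0.491965 + (0.491965 − 0.345140)/3 = 0.540907
R_{2,1} = (4·0.526278 − 0.491965) / 3 = 0.537716
R_{2,2} = (16·0.537716 − 0.540907) / 15 = 0.537503
(Column j=1 coincides with Simpson's rule on the same nodes.)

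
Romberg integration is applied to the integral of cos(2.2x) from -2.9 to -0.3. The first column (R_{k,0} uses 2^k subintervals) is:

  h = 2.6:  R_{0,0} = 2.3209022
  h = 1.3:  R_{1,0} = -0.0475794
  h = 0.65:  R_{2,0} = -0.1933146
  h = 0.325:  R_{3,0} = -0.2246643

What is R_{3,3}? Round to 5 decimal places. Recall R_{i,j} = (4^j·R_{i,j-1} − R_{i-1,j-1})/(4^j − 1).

Richardson extrapolation on the trapezoidal column (denominator 4−1=3):
R_{1,1} = (4·(-0.0475794) − 2.3209022) / 3 = -0.8370733
R_{2,1} = (4·(-0.1933146) − (-0.0475794)) / 3 = -0.2418930
R_{3,1} = -0.2246643 + (-0.2246643 − (-0.1933146))/3 = -0.2351142
R_{2,2} = (16·(-0.2418930) − (-0.8370733)) / 15 = -0.2022143
R_{3,2} = (16·(-0.2351142) − (-0.2418930)) / 15 = -0.2346623
R_{3,3} = -0.2346623 + (-0.2346623 − (-0.2022143))/63 = -0.2351773

-0.23518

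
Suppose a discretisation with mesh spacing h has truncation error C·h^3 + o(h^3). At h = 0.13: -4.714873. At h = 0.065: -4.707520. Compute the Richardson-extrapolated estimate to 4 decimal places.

-4.7065

The leading error scales as h^3; refining by a factor of 2 reduces it by 2^3 = 8.
Extrapolated value = (8·A(h/2) − A(h)) / (8 − 1)
= (8·(-4.707520) − (-4.714873)) / 7
= -32.945287 / 7 = -4.706470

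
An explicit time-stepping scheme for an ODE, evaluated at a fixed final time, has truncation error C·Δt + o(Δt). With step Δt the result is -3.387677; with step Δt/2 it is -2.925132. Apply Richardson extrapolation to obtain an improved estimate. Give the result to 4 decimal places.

-2.4626

The leading error scales as Δt; refining by a factor of 2 reduces it by 2^1 = 2.
Extrapolated value = (2·A(Δt/2) − A(Δt)) / (2 − 1)
= (2·(-2.925132) − (-3.387677)) / 1
= -2.462587 / 1 = -2.462587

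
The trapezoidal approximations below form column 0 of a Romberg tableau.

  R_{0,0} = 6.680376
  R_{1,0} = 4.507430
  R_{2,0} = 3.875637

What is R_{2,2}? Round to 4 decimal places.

R_{1,1} = 4.507430 + (4.507430 − 6.680376)/3 = 3.783115
R_{2,1} = (4·3.875637 − 4.507430) / 3 = 3.665039
R_{2,2} = (16·3.665039 − 3.783115) / 15 = 3.657167

3.6572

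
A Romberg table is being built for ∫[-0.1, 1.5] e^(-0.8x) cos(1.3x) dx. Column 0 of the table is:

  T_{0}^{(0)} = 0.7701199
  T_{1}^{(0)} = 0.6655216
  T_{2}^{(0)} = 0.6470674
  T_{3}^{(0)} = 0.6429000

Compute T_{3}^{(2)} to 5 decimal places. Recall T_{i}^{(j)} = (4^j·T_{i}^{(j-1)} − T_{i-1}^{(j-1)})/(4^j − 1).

0.64155

T_{2}^{(1)} = 0.6470674 + (0.6470674 − 0.6655216)/3 = 0.6409160
T_{3}^{(1)} = (4·0.6429000 − 0.6470674) / 3 = 0.6415109
T_{3}^{(2)} = (16·0.6415109 − 0.6409160) / 15 = 0.6415506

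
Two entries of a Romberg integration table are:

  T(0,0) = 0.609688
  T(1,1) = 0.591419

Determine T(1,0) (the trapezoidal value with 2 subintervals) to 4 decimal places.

0.5960

From T(1,1) = (4·T(1,0) − T(0,0))/3, solve for T(1,0):
4·T(1,0) = 3·0.591419 + 0.609688 = 2.383945
T(1,0) = 0.595986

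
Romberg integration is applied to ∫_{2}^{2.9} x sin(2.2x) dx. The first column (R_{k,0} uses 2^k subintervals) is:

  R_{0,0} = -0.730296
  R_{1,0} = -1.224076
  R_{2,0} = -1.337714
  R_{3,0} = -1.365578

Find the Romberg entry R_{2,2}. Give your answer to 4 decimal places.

-1.3747

R_{1,1} = (4·(-1.224076) − (-0.730296)) / 3 = -1.388669
R_{2,1} = -1.337714 + (-1.337714 − (-1.224076))/3 = -1.375593
R_{2,2} = (16·(-1.375593) − (-1.388669)) / 15 = -1.374721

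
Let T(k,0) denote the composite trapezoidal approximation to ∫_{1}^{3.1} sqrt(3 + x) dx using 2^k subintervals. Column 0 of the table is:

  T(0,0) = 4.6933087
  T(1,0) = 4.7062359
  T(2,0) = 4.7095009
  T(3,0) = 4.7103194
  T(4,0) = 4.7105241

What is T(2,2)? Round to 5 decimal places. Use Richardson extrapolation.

4.71059

Richardson extrapolation on the trapezoidal column (denominator 4−1=3):
T(1,1) = 4.7062359 + (4.7062359 − 4.6933087)/3 = 4.7105450
T(2,1) = 4.7095009 + (4.7095009 − 4.7062359)/3 = 4.7105892
T(2,2) = (16·4.7105892 − 4.7105450) / 15 = 4.7105921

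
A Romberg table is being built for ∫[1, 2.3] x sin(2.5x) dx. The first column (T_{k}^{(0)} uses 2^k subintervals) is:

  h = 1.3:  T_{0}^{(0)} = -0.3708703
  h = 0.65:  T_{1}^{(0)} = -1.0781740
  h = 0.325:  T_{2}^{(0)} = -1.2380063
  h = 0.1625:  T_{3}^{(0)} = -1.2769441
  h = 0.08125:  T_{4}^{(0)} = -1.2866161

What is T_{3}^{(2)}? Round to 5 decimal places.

Richardson extrapolation on the trapezoidal column (denominator 4−1=3):
T_{2}^{(1)} = (4·(-1.2380063) − (-1.0781740)) / 3 = -1.2912837
T_{3}^{(1)} = (4·(-1.2769441) − (-1.2380063)) / 3 = -1.2899234
T_{3}^{(2)} = (16·(-1.2899234) − (-1.2912837)) / 15 = -1.2898327
(Column j=1 coincides with Simpson's rule on the same nodes.)

-1.28983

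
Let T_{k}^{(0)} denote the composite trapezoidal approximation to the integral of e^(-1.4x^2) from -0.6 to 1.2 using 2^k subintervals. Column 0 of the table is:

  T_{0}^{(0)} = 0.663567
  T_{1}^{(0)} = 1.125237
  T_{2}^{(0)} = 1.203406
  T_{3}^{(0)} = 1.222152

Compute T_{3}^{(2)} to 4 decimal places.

1.2283

T_{2}^{(1)} = 1.203406 + (1.203406 − 1.125237)/3 = 1.229462
T_{3}^{(1)} = 1.222152 + (1.222152 − 1.203406)/3 = 1.228401
T_{3}^{(2)} = (16·1.228401 − 1.229462) / 15 = 1.228330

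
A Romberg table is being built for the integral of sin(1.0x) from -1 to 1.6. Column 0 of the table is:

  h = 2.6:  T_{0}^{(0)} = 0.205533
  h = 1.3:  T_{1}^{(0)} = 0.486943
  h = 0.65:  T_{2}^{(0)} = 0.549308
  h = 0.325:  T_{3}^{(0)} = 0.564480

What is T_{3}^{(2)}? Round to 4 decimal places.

0.5695

T_{2}^{(1)} = (4·0.549308 − 0.486943) / 3 = 0.570096
T_{3}^{(1)} = 0.564480 + (0.564480 − 0.549308)/3 = 0.569537
T_{3}^{(2)} = 0.569537 + (0.569537 − 0.570096)/15 = 0.569500
(Column j=1 coincides with Simpson's rule on the same nodes.)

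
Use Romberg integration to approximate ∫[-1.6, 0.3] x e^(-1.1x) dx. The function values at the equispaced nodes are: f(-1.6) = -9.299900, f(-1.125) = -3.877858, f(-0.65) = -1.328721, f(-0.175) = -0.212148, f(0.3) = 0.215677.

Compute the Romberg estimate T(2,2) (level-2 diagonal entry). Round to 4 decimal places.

T(0,0) (trapezoid, 1 panel, h=1.9000): -8.630012
T(1,0) (trapezoid, 2 panels, h=0.9500): -5.577291
T(2,0) (trapezoid, 4 panels, h=0.4750): -4.731398
T(1,1) = -5.577291 + (-5.577291 − (-8.630012))/3 = -4.559717
T(2,1) = -4.731398 + (-4.731398 − (-5.577291))/3 = -4.449434
T(2,2) = -4.449434 + (-4.449434 − (-4.559717))/15 = -4.442082

-4.4421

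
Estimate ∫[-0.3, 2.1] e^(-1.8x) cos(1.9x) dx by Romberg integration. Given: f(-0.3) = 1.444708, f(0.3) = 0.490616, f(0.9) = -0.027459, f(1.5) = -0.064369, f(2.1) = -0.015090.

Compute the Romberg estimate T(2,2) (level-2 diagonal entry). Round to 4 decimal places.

0.6218

T(0,0) (trapezoid, 1 panel, h=2.4000): 1.715542
T(1,0) (trapezoid, 2 panels, h=1.2000): 0.824820
T(2,0) (trapezoid, 4 panels, h=0.6000): 0.668158
T(1,1) = 0.824820 + (0.824820 − 1.715542)/3 = 0.527913
T(2,1) = 0.668158 + (0.668158 − 0.824820)/3 = 0.615937
T(2,2) = 0.615937 + (0.615937 − 0.527913)/15 = 0.621805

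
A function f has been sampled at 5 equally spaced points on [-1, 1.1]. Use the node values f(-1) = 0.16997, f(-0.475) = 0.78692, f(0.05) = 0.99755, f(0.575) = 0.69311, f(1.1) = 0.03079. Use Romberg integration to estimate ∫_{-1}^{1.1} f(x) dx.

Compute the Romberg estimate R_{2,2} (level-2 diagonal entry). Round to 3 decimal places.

R_{0,0} (trapezoid, 1 panel, h=2.1000): 0.21080
R_{1,0} (trapezoid, 2 panels, h=1.0500): 1.15283
R_{2,0} (trapezoid, 4 panels, h=0.5250): 1.35343
R_{1,1} = 1.15283 + (1.15283 − 0.21080)/3 = 1.46684
R_{2,1} = 1.35343 + (1.35343 − 1.15283)/3 = 1.42030
R_{2,2} = 1.42030 + (1.42030 − 1.46684)/15 = 1.41720

1.417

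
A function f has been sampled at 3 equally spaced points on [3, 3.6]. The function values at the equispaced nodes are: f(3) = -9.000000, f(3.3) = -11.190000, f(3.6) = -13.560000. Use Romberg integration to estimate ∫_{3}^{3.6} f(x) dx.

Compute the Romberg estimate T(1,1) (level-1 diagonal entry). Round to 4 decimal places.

T(0,0) (trapezoid, 1 panel, h=0.6000): -6.768000
T(1,0) (trapezoid, 2 panels, h=0.3000): -6.741000
T(1,1) = -6.741000 + (-6.741000 − (-6.768000))/3 = -6.732000

-6.7320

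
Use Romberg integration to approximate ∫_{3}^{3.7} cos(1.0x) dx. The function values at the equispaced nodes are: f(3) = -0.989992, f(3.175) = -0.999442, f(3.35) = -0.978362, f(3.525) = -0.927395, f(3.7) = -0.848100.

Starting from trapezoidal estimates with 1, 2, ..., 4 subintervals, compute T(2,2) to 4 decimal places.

T(0,0) (trapezoid, 1 panel, h=0.7000): -0.643332
T(1,0) (trapezoid, 2 panels, h=0.3500): -0.664093
T(2,0) (trapezoid, 4 panels, h=0.1750): -0.669243
T(1,1) = -0.664093 + (-0.664093 − (-0.643332))/3 = -0.671013
T(2,1) = -0.669243 + (-0.669243 − (-0.664093))/3 = -0.670960
T(2,2) = -0.670960 + (-0.670960 − (-0.671013))/15 = -0.670956

-0.6710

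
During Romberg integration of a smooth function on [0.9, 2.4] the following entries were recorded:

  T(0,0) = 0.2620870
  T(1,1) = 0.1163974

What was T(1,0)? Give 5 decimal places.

From T(1,1) = (4·T(1,0) − T(0,0))/3, solve for T(1,0):
4·T(1,0) = 3·0.1163974 + 0.2620870 = 0.6112792
T(1,0) = 0.1528198

0.15282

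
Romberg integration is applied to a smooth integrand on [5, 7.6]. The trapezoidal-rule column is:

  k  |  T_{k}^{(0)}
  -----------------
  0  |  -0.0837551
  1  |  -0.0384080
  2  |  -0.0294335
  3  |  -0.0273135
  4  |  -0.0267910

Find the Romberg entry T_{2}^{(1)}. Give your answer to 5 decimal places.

Richardson extrapolation on the trapezoidal column (denominator 4−1=3):
T_{2}^{(1)} = (4·(-0.0294335) − (-0.0384080)) / 3 = -0.0264420

-0.02644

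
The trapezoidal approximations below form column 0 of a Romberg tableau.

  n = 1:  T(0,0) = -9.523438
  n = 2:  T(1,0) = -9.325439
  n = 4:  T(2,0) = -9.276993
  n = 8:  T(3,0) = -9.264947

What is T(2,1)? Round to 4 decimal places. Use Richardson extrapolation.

T(2,1) = (4·(-9.276993) − (-9.325439)) / 3 = -9.260844

-9.2608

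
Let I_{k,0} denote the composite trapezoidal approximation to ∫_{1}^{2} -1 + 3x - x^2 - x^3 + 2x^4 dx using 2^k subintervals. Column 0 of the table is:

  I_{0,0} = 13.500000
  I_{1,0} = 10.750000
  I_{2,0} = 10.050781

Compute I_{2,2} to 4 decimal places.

9.8167

Richardson extrapolation on the trapezoidal column (denominator 4−1=3):
I_{1,1} = 10.750000 + (10.750000 − 13.500000)/3 = 9.833333
I_{2,1} = (4·10.050781 − 10.750000) / 3 = 9.817708
I_{2,2} = (16·9.817708 − 9.833333) / 15 = 9.816666
(Column j=1 coincides with Simpson's rule on the same nodes.)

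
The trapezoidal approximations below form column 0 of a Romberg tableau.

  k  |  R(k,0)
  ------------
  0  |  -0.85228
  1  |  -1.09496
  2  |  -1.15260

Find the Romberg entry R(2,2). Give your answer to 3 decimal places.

Richardson extrapolation on the trapezoidal column (denominator 4−1=3):
R(1,1) = -1.09496 + (-1.09496 − (-0.85228))/3 = -1.17585
R(2,1) = (4·(-1.15260) − (-1.09496)) / 3 = -1.17181
R(2,2) = (16·(-1.17181) − (-1.17585)) / 15 = -1.17154
(Column j=1 coincides with Simpson's rule on the same nodes.)

-1.172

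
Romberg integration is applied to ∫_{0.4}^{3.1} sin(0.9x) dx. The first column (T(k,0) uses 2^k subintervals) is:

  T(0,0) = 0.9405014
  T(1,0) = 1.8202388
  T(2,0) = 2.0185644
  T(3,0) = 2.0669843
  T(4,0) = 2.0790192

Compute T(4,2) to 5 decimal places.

T(3,1) = (4·2.0669843 − 2.0185644) / 3 = 2.0831243
T(4,1) = 2.0790192 + (2.0790192 − 2.0669843)/3 = 2.0830308
T(4,2) = 2.0830308 + (2.0830308 − 2.0831243)/15 = 2.0830246

2.08302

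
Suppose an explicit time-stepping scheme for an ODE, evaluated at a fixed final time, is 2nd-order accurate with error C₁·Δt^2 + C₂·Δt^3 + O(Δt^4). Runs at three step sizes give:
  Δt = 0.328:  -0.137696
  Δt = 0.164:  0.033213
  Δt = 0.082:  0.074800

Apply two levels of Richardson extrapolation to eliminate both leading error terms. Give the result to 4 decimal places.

First eliminate the Δt^2 term (factor 2^2 = 4):
  B₁ = (4·0.033213 − (-0.137696))/3 = 0.090183
  B₂ = (4·0.074800 − 0.033213)/3 = 0.088662
Then eliminate the Δt^3 term (factor 2^3 = 8):
  (8·0.088662 − 0.090183)/7 = 0.088445

0.0884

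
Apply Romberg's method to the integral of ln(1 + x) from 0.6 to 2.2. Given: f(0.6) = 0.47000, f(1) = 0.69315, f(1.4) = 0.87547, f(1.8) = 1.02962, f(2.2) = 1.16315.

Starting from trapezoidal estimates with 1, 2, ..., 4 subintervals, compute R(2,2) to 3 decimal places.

R(0,0) (trapezoid, 1 panel, h=1.6000): 1.30652
R(1,0) (trapezoid, 2 panels, h=0.8000): 1.35364
R(2,0) (trapezoid, 4 panels, h=0.4000): 1.36593
R(1,1) = 1.35364 + (1.35364 − 1.30652)/3 = 1.36935
R(2,1) = 1.36593 + (1.36593 − 1.35364)/3 = 1.37003
R(2,2) = 1.37003 + (1.37003 − 1.36935)/15 = 1.37008

1.370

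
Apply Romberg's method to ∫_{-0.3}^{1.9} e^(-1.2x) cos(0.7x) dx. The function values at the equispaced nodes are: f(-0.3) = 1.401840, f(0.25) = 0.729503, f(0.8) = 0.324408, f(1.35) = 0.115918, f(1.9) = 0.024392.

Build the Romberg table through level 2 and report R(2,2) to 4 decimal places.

1.0005

R(0,0) (trapezoid, 1 panel, h=2.2000): 1.568855
R(1,0) (trapezoid, 2 panels, h=1.1000): 1.141276
R(2,0) (trapezoid, 4 panels, h=0.5500): 1.035620
R(1,1) = 1.141276 + (1.141276 − 1.568855)/3 = 0.998750
R(2,1) = 1.035620 + (1.035620 − 1.141276)/3 = 1.000401
R(2,2) = 1.000401 + (1.000401 − 0.998750)/15 = 1.000511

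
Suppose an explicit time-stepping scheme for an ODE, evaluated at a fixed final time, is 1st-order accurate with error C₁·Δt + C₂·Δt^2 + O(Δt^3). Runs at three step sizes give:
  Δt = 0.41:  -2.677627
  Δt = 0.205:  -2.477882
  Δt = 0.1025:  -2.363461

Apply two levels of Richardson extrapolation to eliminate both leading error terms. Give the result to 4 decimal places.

First eliminate the Δt term (factor 2^1 = 2):
  B₁ = (2·(-2.477882) − (-2.677627))/1 = -2.278137
  B₂ = (2·(-2.363461) − (-2.477882))/1 = -2.249040
Then eliminate the Δt^2 term (factor 2^2 = 4):
  (4·(-2.249040) − (-2.278137))/3 = -2.239341

-2.2393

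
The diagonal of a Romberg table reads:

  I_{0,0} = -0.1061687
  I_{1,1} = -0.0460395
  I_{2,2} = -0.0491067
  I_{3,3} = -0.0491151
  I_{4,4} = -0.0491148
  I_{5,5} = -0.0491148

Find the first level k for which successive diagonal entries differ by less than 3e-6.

k = 4

|I_{1,1} − I_{0,0}| = 0.0601292 ≥ 3e-6
|I_{2,2} − I_{1,1}| = 0.0030672 ≥ 3e-6
|I_{3,3} − I_{2,2}| = 0.0000084 ≥ 3e-6
|I_{4,4} − I_{3,3}| = 0.0000003 < 3e-6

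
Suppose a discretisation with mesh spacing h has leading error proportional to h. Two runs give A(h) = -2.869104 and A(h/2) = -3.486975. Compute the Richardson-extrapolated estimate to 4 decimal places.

-4.1048

The leading error scales as h; refining by a factor of 2 reduces it by 2^1 = 2.
Extrapolated value = (2·A(h/2) − A(h)) / (2 − 1)
= (2·(-3.486975) − (-2.869104)) / 1
= -4.104846 / 1 = -4.104846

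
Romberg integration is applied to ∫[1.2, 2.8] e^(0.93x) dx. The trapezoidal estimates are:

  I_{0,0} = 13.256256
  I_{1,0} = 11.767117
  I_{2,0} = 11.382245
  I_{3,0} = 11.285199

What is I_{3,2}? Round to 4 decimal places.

Richardson extrapolation on the trapezoidal column (denominator 4−1=3):
I_{2,1} = (4·11.382245 − 11.767117) / 3 = 11.253954
I_{3,1} = 11.285199 + (11.285199 − 11.382245)/3 = 11.252850
I_{3,2} = (16·11.252850 − 11.253954) / 15 = 11.252776

11.2528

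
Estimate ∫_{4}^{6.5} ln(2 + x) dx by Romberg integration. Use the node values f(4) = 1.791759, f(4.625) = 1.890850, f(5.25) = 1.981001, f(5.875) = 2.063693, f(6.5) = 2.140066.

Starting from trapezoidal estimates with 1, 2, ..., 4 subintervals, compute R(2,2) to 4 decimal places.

4.9400

R(0,0) (trapezoid, 1 panel, h=2.5000): 4.914781
R(1,0) (trapezoid, 2 panels, h=1.2500): 4.933642
R(2,0) (trapezoid, 4 panels, h=0.6250): 4.938410
R(1,1) = 4.933642 + (4.933642 − 4.914781)/3 = 4.939929
R(2,1) = 4.938410 + (4.938410 − 4.933642)/3 = 4.939999
R(2,2) = 4.939999 + (4.939999 − 4.939929)/15 = 4.940004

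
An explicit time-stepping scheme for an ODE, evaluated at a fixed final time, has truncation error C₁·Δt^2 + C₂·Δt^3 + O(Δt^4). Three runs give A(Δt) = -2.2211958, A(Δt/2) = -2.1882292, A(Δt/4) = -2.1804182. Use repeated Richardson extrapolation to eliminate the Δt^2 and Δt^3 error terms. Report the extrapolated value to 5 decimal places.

First eliminate the Δt^2 term (factor 2^2 = 4):
  B₁ = (4·(-2.1882292) − (-2.2211958))/3 = -2.1772403
  B₂ = (4·(-2.1804182) − (-2.1882292))/3 = -2.1778145
Then eliminate the Δt^3 term (factor 2^3 = 8):
  (8·(-2.1778145) − (-2.1772403))/7 = -2.1778965

-2.17790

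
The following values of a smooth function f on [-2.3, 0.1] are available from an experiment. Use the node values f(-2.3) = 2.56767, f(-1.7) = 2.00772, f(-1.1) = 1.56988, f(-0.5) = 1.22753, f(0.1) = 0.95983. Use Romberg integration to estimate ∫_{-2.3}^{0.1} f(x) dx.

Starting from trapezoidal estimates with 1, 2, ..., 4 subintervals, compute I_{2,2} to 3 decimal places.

I_{0,0} (trapezoid, 1 panel, h=2.4000): 4.23300
I_{1,0} (trapezoid, 2 panels, h=1.2000): 4.00036
I_{2,0} (trapezoid, 4 panels, h=0.6000): 3.94133
I_{1,1} = 4.00036 + (4.00036 − 4.23300)/3 = 3.92281
I_{2,1} = 3.94133 + (3.94133 − 4.00036)/3 = 3.92165
I_{2,2} = 3.92165 + (3.92165 − 3.92281)/15 = 3.92157

3.922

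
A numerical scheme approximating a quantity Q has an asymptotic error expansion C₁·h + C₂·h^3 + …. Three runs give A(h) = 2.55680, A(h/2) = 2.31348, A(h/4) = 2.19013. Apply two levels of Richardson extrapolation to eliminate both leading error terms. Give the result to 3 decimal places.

2.066

First eliminate the h term (factor 2^1 = 2):
  B₁ = (2·2.31348 − 2.55680)/1 = 2.07016
  B₂ = (2·2.19013 − 2.31348)/1 = 2.06678
Then eliminate the h^3 term (factor 2^3 = 8):
  (8·2.06678 − 2.07016)/7 = 2.06630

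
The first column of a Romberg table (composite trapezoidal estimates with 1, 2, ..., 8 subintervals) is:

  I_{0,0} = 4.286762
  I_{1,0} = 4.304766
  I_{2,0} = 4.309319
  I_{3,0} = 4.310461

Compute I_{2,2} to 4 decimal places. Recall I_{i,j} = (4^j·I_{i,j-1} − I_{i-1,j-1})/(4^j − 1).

4.3108

Richardson extrapolation on the trapezoidal column (denominator 4−1=3):
I_{1,1} = (4·4.304766 − 4.286762) / 3 = 4.310767
I_{2,1} = 4.309319 + (4.309319 − 4.304766)/3 = 4.310837
I_{2,2} = 4.310837 + (4.310837 − 4.310767)/15 = 4.310842
(Column j=1 coincides with Simpson's rule on the same nodes.)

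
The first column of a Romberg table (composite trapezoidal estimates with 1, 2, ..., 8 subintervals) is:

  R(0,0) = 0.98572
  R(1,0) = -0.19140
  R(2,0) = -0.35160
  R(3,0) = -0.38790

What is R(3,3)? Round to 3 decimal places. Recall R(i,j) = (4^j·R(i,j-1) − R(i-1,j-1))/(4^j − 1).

Richardson extrapolation on the trapezoidal column (denominator 4−1=3):
R(1,1) = -0.19140 + (-0.19140 − 0.98572)/3 = -0.58377
R(2,1) = -0.35160 + (-0.35160 − (-0.19140))/3 = -0.40500
R(3,1) = (4·(-0.38790) − (-0.35160)) / 3 = -0.40000
R(2,2) = (16·(-0.40500) − (-0.58377)) / 15 = -0.39308
R(3,2) = -0.40000 + (-0.40000 − (-0.40500))/15 = -0.39967
R(3,3) = -0.39967 + (-0.39967 − (-0.39308))/63 = -0.39977

-0.400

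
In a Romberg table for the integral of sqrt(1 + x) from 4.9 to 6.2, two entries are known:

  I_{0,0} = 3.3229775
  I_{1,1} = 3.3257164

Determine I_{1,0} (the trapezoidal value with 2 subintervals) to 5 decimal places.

From I_{1,1} = (4·I_{1,0} − I_{0,0})/3, solve for I_{1,0}:
4·I_{1,0} = 3·3.3257164 + 3.3229775 = 13.3001267
I_{1,0} = 3.3250317

3.32503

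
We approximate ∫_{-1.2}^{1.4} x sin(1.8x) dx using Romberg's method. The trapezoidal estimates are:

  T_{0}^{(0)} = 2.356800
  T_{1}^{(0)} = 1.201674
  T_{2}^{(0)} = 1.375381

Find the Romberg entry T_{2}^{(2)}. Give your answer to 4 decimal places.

T_{1}^{(1)} = 1.201674 + (1.201674 − 2.356800)/3 = 0.816632
T_{2}^{(1)} = (4·1.375381 − 1.201674) / 3 = 1.433283
T_{2}^{(2)} = 1.433283 + (1.433283 − 0.816632)/15 = 1.474393
(Column j=1 coincides with Simpson's rule on the same nodes.)

1.4744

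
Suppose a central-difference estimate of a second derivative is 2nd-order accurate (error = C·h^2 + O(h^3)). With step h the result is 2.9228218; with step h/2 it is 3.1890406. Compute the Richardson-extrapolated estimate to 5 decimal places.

3.27778

Extrapolated value = (4·A(h/2) − A(h)) / (4 − 1)
= (4·3.1890406 − 2.9228218) / 3
= 9.8333406 / 3 = 3.2777802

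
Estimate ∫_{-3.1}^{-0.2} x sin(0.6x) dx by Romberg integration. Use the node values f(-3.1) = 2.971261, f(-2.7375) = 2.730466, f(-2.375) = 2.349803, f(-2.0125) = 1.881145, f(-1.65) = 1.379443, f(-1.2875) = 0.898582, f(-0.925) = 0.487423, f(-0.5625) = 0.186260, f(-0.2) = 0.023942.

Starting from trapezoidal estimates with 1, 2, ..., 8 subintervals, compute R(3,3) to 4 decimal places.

4.1343

R(0,0) (trapezoid, 1 panel, h=2.9000): 4.343044
R(1,0) (trapezoid, 2 panels, h=1.4500): 4.171715
R(2,0) (trapezoid, 4 panels, h=0.7250): 4.142846
R(3,0) (trapezoid, 8 panels, h=0.3625): 4.136387
R(1,1) = 4.171715 + (4.171715 − 4.343044)/3 = 4.114605
R(2,1) = 4.142846 + (4.142846 − 4.171715)/3 = 4.133223
R(3,1) = 4.136387 + (4.136387 − 4.142846)/3 = 4.134234
R(2,2) = 4.133223 + (4.133223 − 4.114605)/15 = 4.134464
R(3,2) = 4.134234 + (4.134234 − 4.133223)/15 = 4.134301
R(3,3) = 4.134301 + (4.134301 − 4.134464)/63 = 4.134298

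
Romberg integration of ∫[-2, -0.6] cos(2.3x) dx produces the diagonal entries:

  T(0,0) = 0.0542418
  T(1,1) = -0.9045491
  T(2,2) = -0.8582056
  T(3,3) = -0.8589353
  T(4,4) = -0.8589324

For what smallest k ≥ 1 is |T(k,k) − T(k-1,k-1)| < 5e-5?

k = 4

|T(1,1) − T(0,0)| = 0.9587909 ≥ 5e-5
|T(2,2) − T(1,1)| = 0.0463435 ≥ 5e-5
|T(3,3) − T(2,2)| = 0.0007297 ≥ 5e-5
|T(4,4) − T(3,3)| = 0.0000029 < 5e-5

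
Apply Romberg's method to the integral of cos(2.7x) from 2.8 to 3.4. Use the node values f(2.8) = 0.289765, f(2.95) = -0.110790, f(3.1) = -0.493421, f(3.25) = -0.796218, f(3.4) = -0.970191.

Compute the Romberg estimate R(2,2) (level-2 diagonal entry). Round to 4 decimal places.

R(0,0) (trapezoid, 1 panel, h=0.6000): -0.204128
R(1,0) (trapezoid, 2 panels, h=0.3000): -0.250090
R(2,0) (trapezoid, 4 panels, h=0.1500): -0.261096
R(1,1) = -0.250090 + (-0.250090 − (-0.204128))/3 = -0.265411
R(2,1) = -0.261096 + (-0.261096 − (-0.250090))/3 = -0.264765
R(2,2) = -0.264765 + (-0.264765 − (-0.265411))/15 = -0.264722

-0.2647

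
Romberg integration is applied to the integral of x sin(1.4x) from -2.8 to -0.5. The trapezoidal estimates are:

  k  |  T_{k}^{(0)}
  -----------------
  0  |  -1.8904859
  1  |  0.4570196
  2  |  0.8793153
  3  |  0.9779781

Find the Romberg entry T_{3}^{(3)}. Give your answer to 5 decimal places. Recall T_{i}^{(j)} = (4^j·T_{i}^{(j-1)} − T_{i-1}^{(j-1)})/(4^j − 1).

1.01033

T_{1}^{(1)} = (4·0.4570196 − (-1.8904859)) / 3 = 1.2395214
T_{2}^{(1)} = (4·0.8793153 − 0.4570196) / 3 = 1.0200805
T_{3}^{(1)} = 0.9779781 + (0.9779781 − 0.8793153)/3 = 1.0108657
T_{2}^{(2)} = (16·1.0200805 − 1.2395214) / 15 = 1.0054511
T_{3}^{(2)} = 1.0108657 + (1.0108657 − 1.0200805)/15 = 1.0102514
T_{3}^{(3)} = (64·1.0102514 − 1.0054511) / 63 = 1.0103276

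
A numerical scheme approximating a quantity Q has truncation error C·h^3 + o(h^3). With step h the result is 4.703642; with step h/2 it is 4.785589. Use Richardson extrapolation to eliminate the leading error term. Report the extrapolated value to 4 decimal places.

4.7973

The leading error scales as h^3; refining by a factor of 2 reduces it by 2^3 = 8.
Extrapolated value = (8·A(h/2) − A(h)) / (8 − 1)
= (8·4.785589 − 4.703642) / 7
= 33.581070 / 7 = 4.797296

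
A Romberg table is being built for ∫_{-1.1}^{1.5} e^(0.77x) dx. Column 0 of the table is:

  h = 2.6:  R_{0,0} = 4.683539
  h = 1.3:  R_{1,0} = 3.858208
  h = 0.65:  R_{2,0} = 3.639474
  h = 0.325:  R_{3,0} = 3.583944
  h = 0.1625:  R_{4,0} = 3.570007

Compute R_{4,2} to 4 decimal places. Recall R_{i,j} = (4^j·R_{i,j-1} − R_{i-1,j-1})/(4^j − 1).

Richardson extrapolation on the trapezoidal column (denominator 4−1=3):
R_{3,1} = (4·3.583944 − 3.639474) / 3 = 3.565434
R_{4,1} = (4·3.570007 − 3.583944) / 3 = 3.565361
R_{4,2} = (16·3.565361 − 3.565434) / 15 = 3.565356
(Column j=1 coincides with Simpson's rule on the same nodes.)

3.5654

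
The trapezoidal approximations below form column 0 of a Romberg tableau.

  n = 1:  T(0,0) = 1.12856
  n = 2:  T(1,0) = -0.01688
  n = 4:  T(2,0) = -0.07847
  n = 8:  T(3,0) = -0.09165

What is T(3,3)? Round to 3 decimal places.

-0.096

Richardson extrapolation on the trapezoidal column (denominator 4−1=3):
T(1,1) = (4·(-0.01688) − 1.12856) / 3 = -0.39869
T(2,1) = (4·(-0.07847) − (-0.01688)) / 3 = -0.09900
T(3,1) = (4·(-0.09165) − (-0.07847)) / 3 = -0.09604
T(2,2) = (16·(-0.09900) − (-0.39869)) / 15 = -0.07902
T(3,2) = -0.09604 + (-0.09604 − (-0.09900))/15 = -0.09584
T(3,3) = (64·(-0.09584) − (-0.07902)) / 63 = -0.09611
(Column j=1 coincides with Simpson's rule on the same nodes.)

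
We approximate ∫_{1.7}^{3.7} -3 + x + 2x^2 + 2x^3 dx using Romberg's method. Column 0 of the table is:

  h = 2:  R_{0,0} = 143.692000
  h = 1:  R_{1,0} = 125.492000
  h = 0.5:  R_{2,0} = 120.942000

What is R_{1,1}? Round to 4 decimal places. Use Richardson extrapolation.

119.4253

Richardson extrapolation on the trapezoidal column (denominator 4−1=3):
R_{1,1} = (4·125.492000 − 143.692000) / 3 = 119.425333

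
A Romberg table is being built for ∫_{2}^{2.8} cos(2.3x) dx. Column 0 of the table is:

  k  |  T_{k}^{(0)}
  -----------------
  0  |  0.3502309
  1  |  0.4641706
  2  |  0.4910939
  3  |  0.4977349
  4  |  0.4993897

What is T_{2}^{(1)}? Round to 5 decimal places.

T_{2}^{(1)} = (4·0.4910939 − 0.4641706) / 3 = 0.5000683

0.50007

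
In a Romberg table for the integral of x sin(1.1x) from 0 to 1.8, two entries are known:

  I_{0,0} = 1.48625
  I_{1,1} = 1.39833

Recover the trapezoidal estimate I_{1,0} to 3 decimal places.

From I_{1,1} = (4·I_{1,0} − I_{0,0})/3, solve for I_{1,0}:
4·I_{1,0} = 3·1.39833 + 1.48625 = 5.68124
I_{1,0} = 1.42031

1.420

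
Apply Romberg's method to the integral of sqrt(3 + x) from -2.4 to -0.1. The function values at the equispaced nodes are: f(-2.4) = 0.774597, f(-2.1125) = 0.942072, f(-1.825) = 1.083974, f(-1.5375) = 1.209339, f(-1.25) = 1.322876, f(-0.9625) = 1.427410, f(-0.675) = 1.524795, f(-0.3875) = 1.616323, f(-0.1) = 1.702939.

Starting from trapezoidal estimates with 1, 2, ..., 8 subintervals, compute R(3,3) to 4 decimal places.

2.9825

R(0,0) (trapezoid, 1 panel, h=2.3000): 2.849166
R(1,0) (trapezoid, 2 panels, h=1.1500): 2.945891
R(2,0) (trapezoid, 4 panels, h=0.5750): 2.972987
R(3,0) (trapezoid, 8 panels, h=0.2875): 2.980098
R(1,1) = 2.945891 + (2.945891 − 2.849166)/3 = 2.978133
R(2,1) = 2.972987 + (2.972987 − 2.945891)/3 = 2.982019
R(3,1) = 2.980098 + (2.980098 − 2.972987)/3 = 2.982468
R(2,2) = 2.982019 + (2.982019 − 2.978133)/15 = 2.982278
R(3,2) = 2.982468 + (2.982468 − 2.982019)/15 = 2.982498
R(3,3) = 2.982498 + (2.982498 − 2.982278)/63 = 2.982501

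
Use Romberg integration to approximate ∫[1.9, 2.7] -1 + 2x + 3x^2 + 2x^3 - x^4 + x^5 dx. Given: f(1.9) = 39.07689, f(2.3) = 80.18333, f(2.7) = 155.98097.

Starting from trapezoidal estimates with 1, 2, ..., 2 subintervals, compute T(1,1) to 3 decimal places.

T(0,0) (trapezoid, 1 panel, h=0.8000): 78.02314
T(1,0) (trapezoid, 2 panels, h=0.4000): 71.08490
T(1,1) = 71.08490 + (71.08490 − 78.02314)/3 = 68.77215

68.772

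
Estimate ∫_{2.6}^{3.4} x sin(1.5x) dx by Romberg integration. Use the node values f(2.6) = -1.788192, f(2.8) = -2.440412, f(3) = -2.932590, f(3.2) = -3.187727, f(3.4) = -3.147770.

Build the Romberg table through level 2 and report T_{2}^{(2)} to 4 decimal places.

T_{0}^{(0)} (trapezoid, 1 panel, h=0.8000): -1.974385
T_{1}^{(0)} (trapezoid, 2 panels, h=0.4000): -2.160228
T_{2}^{(0)} (trapezoid, 4 panels, h=0.2000): -2.205742
T_{1}^{(1)} = -2.160228 + (-2.160228 − (-1.974385))/3 = -2.222176
T_{2}^{(1)} = -2.205742 + (-2.205742 − (-2.160228))/3 = -2.220913
T_{2}^{(2)} = -2.220913 + (-2.220913 − (-2.222176))/15 = -2.220829

-2.2208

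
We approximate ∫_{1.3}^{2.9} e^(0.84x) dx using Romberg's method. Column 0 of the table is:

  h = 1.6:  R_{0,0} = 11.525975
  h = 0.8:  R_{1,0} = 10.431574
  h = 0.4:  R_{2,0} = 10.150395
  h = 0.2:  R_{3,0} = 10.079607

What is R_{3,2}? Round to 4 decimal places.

Richardson extrapolation on the trapezoidal column (denominator 4−1=3):
R_{2,1} = (4·10.150395 − 10.431574) / 3 = 10.056669
R_{3,1} = 10.079607 + (10.079607 − 10.150395)/3 = 10.056011
R_{3,2} = 10.056011 + (10.056011 − 10.056669)/15 = 10.055967

10.0560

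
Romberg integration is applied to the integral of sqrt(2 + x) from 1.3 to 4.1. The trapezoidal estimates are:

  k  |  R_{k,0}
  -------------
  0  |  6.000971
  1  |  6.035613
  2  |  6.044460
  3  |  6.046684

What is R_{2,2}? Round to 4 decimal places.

Richardson extrapolation on the trapezoidal column (denominator 4−1=3):
R_{1,1} = 6.035613 + (6.035613 − 6.000971)/3 = 6.047160
R_{2,1} = (4·6.044460 − 6.035613) / 3 = 6.047409
R_{2,2} = 6.047409 + (6.047409 − 6.047160)/15 = 6.047426

6.0474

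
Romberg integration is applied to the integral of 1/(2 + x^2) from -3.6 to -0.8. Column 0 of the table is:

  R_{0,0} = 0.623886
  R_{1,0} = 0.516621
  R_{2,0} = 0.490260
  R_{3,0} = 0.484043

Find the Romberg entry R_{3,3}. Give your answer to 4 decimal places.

0.4820

R_{1,1} = 0.516621 + (0.516621 − 0.623886)/3 = 0.480866
R_{2,1} = 0.490260 + (0.490260 − 0.516621)/3 = 0.481473
R_{3,1} = (4·0.484043 − 0.490260) / 3 = 0.481971
R_{2,2} = (16·0.481473 − 0.480866) / 15 = 0.481513
R_{3,2} = (16·0.481971 − 0.481473) / 15 = 0.482004
R_{3,3} = 0.482004 + (0.482004 − 0.481513)/63 = 0.482012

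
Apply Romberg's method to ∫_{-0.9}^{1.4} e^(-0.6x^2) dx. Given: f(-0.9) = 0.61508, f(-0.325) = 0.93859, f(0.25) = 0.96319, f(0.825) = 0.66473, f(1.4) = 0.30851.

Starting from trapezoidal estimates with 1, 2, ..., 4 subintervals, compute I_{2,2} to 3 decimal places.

1.772

I_{0,0} (trapezoid, 1 panel, h=2.3000): 1.06213
I_{1,0} (trapezoid, 2 panels, h=1.1500): 1.63873
I_{2,0} (trapezoid, 4 panels, h=0.5750): 1.74128
I_{1,1} = 1.63873 + (1.63873 − 1.06213)/3 = 1.83093
I_{2,1} = 1.74128 + (1.74128 − 1.63873)/3 = 1.77546
I_{2,2} = 1.77546 + (1.77546 − 1.83093)/15 = 1.77176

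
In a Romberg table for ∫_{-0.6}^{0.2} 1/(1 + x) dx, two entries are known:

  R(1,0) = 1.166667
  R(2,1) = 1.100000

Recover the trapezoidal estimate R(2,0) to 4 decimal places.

1.1167

From R(2,1) = (4·R(2,0) − R(1,0))/3, solve for R(2,0):
4·R(2,0) = 3·1.100000 + 1.166667 = 4.466667
R(2,0) = 1.116667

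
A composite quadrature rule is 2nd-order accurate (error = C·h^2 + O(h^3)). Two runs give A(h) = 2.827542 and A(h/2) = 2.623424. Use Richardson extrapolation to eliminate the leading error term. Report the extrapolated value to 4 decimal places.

2.5554

Extrapolated value = (4·A(h/2) − A(h)) / (4 − 1)
= (4·2.623424 − 2.827542) / 3
= 7.666154 / 3 = 2.555385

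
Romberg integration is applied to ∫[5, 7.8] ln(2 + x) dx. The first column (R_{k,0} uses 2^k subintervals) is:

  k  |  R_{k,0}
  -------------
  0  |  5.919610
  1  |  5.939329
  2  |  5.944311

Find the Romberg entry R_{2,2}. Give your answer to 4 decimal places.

5.9460

R_{1,1} = 5.939329 + (5.939329 − 5.919610)/3 = 5.945902
R_{2,1} = (4·5.944311 − 5.939329) / 3 = 5.945972
R_{2,2} = (16·5.945972 − 5.945902) / 15 = 5.945977
(Column j=1 coincides with Simpson's rule on the same nodes.)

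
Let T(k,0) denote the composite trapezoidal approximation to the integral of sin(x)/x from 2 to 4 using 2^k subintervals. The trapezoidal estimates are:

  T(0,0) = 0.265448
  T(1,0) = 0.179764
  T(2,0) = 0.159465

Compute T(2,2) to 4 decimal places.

Richardson extrapolation on the trapezoidal column (denominator 4−1=3):
T(1,1) = 0.179764 + (0.179764 − 0.265448)/3 = 0.151203
T(2,1) = (4·0.159465 − 0.179764) / 3 = 0.152699
T(2,2) = 0.152699 + (0.152699 − 0.151203)/15 = 0.152799

0.1528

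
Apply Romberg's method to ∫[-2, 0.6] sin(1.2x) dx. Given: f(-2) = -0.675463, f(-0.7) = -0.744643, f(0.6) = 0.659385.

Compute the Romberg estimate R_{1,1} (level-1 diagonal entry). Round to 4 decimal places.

R_{0,0} (trapezoid, 1 panel, h=2.6000): -0.020901
R_{1,0} (trapezoid, 2 panels, h=1.3000): -0.978487
R_{1,1} = -0.978487 + (-0.978487 − (-0.020901))/3 = -1.297682

-1.2977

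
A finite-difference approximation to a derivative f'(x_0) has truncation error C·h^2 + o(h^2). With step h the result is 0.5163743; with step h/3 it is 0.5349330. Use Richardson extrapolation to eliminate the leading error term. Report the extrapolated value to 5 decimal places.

0.53725

The leading error scales as h^2; refining by a factor of 3 reduces it by 3^2 = 9.
Extrapolated value = (9·A(h/3) − A(h)) / (9 − 1)
= (9·0.5349330 − 0.5163743) / 8
= 4.2980227 / 8 = 0.5372528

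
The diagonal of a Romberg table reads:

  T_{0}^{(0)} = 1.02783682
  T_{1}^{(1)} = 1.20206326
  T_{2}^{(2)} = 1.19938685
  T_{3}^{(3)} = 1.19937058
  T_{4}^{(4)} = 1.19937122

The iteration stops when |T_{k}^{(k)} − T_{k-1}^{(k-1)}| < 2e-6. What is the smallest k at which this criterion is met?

|T_{1}^{(1)} − T_{0}^{(0)}| = 0.17422644 ≥ 2e-6
|T_{2}^{(2)} − T_{1}^{(1)}| = 0.00267641 ≥ 2e-6
|T_{3}^{(3)} − T_{2}^{(2)}| = 0.00001627 ≥ 2e-6
|T_{4}^{(4)} − T_{3}^{(3)}| = 0.00000064 < 2e-6

k = 4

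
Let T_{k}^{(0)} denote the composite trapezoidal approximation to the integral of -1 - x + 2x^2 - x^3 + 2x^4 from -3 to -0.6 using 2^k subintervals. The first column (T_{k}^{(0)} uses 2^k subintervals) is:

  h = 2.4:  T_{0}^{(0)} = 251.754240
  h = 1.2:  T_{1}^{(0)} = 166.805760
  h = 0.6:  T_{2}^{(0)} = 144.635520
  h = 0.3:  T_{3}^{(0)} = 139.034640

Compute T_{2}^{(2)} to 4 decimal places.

137.1625

T_{1}^{(1)} = (4·166.805760 − 251.754240) / 3 = 138.489600
T_{2}^{(1)} = 144.635520 + (144.635520 − 166.805760)/3 = 137.245440
T_{2}^{(2)} = 137.245440 + (137.245440 − 138.489600)/15 = 137.162496
(Column j=1 coincides with Simpson's rule on the same nodes.)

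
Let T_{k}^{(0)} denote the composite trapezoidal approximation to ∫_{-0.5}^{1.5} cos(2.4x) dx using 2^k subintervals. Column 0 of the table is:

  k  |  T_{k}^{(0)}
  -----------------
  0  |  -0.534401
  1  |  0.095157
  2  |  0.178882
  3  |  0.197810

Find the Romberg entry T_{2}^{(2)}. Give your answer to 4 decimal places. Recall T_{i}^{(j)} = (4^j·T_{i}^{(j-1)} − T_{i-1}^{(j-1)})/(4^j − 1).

0.2002

Richardson extrapolation on the trapezoidal column (denominator 4−1=3):
T_{1}^{(1)} = 0.095157 + (0.095157 − (-0.534401))/3 = 0.305010
T_{2}^{(1)} = 0.178882 + (0.178882 − 0.095157)/3 = 0.206790
T_{2}^{(2)} = (16·0.206790 − 0.305010) / 15 = 0.200242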